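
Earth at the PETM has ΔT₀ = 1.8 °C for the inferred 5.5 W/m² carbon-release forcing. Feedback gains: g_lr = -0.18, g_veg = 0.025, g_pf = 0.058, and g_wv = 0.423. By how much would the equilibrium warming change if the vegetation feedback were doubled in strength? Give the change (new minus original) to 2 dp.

0.10 °C

Original: g = 0.326, ΔT = 1.8/(1−0.326) = 2.6706 °C.
With doubled vegetation: g' = 0.351, ΔT' = 1.8/(1−0.351) = 2.7735 °C.
Change = 2.7735 − 2.6706 = 0.10 °C.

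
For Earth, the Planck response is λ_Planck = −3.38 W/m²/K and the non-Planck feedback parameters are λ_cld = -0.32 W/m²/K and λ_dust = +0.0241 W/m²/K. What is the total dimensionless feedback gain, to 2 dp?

-0.09

Convert to gains: g_cld = -0.32/3.38 = -0.09467; g_dust = 0.0241/3.38 = 0.00713.
Total gain g = -0.08754.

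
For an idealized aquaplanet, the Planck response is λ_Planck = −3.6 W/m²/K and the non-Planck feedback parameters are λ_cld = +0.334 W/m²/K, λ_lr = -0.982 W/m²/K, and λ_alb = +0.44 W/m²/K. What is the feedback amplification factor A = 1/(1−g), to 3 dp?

0.945

Convert to gains: g_cld = 0.334/3.6 = 0.09278; g_lr = -0.982/3.6 = -0.2728; g_alb = 0.44/3.6 = 0.1222.
Total gain g = -0.05782.
A = 1/(1 + 0.05782) = 0.945.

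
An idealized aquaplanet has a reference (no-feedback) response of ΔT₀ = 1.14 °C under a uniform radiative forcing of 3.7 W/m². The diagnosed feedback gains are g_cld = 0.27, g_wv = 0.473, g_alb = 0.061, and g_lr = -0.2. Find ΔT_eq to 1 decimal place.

2.9 °C

Total gain g = 0.27 + 0.473 + 0.061 − 0.2 = 0.604.
Amplification A = 1/(1 − 0.604) = 2.525.
ΔT = 1.14 × 2.525 = 2.9 °C.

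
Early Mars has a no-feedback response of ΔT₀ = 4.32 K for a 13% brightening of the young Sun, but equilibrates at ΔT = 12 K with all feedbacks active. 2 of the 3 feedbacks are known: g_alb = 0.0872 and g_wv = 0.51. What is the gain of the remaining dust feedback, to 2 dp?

0.04

Amplification A = ΔT/ΔT₀ = 12/4.32 = 2.778.
Total gain g = 1 − 1/A = 1 − 1/2.778 = 0.64.
Known gains sum to 0.0872 + 0.51 = 0.5972.
g_dust = 0.64 − 0.5972 = 0.04.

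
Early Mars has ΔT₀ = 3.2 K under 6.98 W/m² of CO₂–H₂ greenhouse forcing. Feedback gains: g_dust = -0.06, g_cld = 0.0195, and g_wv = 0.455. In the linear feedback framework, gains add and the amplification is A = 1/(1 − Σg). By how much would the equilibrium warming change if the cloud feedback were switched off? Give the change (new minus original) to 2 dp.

-0.18 K

Original: g = 0.4145, ΔT = 3.2/(1−0.4145) = 5.4654 K.
Without cloud: g' = 0.395, ΔT' = 3.2/(1−0.395) = 5.2893 K.
Change = 5.2893 − 5.4654 = -0.18 K.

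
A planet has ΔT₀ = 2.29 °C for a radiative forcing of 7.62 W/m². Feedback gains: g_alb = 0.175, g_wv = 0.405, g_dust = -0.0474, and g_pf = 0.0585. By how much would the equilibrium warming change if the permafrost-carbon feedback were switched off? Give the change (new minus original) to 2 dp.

-0.70 °C

Original: g = 0.5911, ΔT = 2.29/(1−0.5911) = 5.6004 °C.
Without permafrost-carbon: g' = 0.5326, ΔT' = 2.29/(1−0.5326) = 4.8994 °C.
Change = 4.8994 − 5.6004 = -0.70 °C.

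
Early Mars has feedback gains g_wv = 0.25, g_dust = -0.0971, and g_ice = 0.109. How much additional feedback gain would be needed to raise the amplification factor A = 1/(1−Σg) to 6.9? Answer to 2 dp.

Current total gain = 0.2619.
Target gain for A = 6.9: g* = 1 − 1/6.9 = 0.8551.
Additional gain needed = 0.8551 − 0.2619 = 0.59.

0.59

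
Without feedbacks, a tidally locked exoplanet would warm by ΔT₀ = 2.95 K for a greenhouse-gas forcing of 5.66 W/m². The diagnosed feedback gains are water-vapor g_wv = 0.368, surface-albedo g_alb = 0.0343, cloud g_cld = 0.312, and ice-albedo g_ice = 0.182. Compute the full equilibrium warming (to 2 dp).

Total gain g = 0.368 + 0.0343 + 0.312 + 0.182 = 0.8963.
Amplification A = 1/(1 − 0.8963) = 9.643.
ΔT = 2.95 × 9.643 = 28.45 K.

28.45 K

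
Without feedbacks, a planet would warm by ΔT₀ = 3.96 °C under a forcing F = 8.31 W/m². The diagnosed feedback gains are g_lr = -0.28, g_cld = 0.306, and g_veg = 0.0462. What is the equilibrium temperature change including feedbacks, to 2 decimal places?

Total gain g = -0.28 + 0.306 + 0.0462 = 0.0722.
Amplification A = 1/(1 − 0.0722) = 1.078.
ΔT = 3.96 × 1.078 = 4.27 °C.

4.27 °C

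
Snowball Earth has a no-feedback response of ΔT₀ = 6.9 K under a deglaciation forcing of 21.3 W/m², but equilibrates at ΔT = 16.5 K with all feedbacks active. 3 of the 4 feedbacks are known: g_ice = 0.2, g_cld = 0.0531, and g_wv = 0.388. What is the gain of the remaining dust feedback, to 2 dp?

Amplification A = ΔT/ΔT₀ = 16.5/6.9 = 2.391.
Total gain g = 1 − 1/A = 1 − 1/2.391 = 0.5818.
Known gains sum to 0.2 + 0.0531 + 0.388 = 0.6411.
g_dust = 0.5818 − 0.6411 = -0.06.

-0.06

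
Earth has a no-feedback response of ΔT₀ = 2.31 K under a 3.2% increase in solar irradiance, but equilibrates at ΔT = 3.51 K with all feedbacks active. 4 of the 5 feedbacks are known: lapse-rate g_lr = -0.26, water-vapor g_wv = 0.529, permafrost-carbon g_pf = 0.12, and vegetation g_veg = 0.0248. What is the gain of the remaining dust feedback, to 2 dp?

Amplification A = ΔT/ΔT₀ = 3.51/2.31 = 1.519.
Total gain g = 1 − 1/A = 1 − 1/1.519 = 0.3417.
Known gains sum to -0.26 + 0.529 + 0.12 + 0.0248 = 0.4138.
g_dust = 0.3417 − 0.4138 = -0.07.

-0.07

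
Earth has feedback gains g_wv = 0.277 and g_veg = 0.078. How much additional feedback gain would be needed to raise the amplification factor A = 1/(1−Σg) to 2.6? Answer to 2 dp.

Current total gain = 0.355.
Target gain for A = 2.6: g* = 1 − 1/2.6 = 0.6154.
Additional gain needed = 0.6154 − 0.355 = 0.26.

0.26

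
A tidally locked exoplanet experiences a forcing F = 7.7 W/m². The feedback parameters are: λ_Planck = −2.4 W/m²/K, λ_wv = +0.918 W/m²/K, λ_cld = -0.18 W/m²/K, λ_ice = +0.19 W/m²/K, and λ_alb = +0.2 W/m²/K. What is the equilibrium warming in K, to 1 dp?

6.1 K

Net feedback parameter λ = (−2.4) + (+0.918) + (-0.18) + (+0.19) + (+0.2) = -1.272 W/m²/K.
ΔT = −F/λ = −7.7/(-1.272) = 6.1 K.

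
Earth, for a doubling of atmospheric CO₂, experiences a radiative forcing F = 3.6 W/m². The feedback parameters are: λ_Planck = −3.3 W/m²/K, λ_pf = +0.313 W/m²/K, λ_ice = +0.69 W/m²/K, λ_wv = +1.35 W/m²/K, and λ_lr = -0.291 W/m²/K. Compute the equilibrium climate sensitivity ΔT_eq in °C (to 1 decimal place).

Net feedback parameter λ = (−3.3) + (+0.313) + (+0.69) + (+1.35) + (-0.291) = -1.238 W/m²/K.
ΔT = −F/λ = −3.6/(-1.238) = 2.9 °C.

2.9 °C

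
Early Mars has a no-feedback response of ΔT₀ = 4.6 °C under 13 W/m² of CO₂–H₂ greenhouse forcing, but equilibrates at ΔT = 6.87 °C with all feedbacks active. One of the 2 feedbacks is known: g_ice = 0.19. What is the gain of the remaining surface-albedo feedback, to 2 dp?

Amplification A = ΔT/ΔT₀ = 6.87/4.6 = 1.493.
Total gain g = 1 − 1/A = 1 − 1/1.493 = 0.3302.
The known gain is 0.19.
g_alb = 0.3302 − 0.19 = 0.14.

0.14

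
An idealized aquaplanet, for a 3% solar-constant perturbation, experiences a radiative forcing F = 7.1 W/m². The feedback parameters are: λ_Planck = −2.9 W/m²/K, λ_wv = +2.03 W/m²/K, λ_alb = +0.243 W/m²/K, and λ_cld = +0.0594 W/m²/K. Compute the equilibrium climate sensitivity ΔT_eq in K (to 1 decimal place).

12.5 K

Net feedback parameter λ = (−2.9) + (+2.03) + (+0.243) + (+0.0594) = -0.5676 W/m²/K.
ΔT = −F/λ = −7.1/(-0.5676) = 12.5 K.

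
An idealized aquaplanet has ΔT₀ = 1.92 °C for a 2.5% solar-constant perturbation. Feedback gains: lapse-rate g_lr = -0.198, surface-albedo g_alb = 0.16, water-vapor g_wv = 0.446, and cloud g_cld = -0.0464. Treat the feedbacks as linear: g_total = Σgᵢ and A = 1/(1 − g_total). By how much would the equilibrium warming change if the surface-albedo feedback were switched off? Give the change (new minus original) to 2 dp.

-0.60 °C

Original: g = 0.3616, ΔT = 1.92/(1−0.3616) = 3.0075 °C.
Without surface-albedo: g' = 0.2016, ΔT' = 1.92/(1−0.2016) = 2.4048 °C.
Change = 2.4048 − 3.0075 = -0.60 °C.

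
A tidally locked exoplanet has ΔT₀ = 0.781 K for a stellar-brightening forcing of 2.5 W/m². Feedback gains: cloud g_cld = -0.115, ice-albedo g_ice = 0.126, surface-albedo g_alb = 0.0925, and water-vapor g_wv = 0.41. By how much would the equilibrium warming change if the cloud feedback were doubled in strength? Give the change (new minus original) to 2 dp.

Original: g = 0.5135, ΔT = 0.781/(1−0.5135) = 1.6053 K.
With doubled cloud: g' = 0.3985, ΔT' = 0.781/(1−0.3985) = 1.2984 K.
Change = 1.2984 − 1.6053 = -0.31 K.

-0.31 K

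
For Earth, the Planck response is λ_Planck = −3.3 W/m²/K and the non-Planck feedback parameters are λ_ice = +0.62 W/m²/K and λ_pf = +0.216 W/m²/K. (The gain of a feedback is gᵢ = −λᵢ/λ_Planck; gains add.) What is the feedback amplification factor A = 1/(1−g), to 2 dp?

Convert to gains: g_ice = 0.62/3.3 = 0.1879; g_pf = 0.216/3.3 = 0.06545.
Total gain g = 0.25335.
A = 1/(1 − 0.25335) = 1.34.

1.34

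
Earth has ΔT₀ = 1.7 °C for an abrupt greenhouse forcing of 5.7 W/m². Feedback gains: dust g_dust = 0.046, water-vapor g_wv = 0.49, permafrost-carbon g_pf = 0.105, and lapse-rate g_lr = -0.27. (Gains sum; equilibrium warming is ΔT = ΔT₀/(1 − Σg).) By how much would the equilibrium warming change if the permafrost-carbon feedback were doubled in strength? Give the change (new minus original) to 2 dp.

Original: g = 0.371, ΔT = 1.7/(1−0.371) = 2.7027 °C.
With doubled permafrost-carbon: g' = 0.476, ΔT' = 1.7/(1−0.476) = 3.2443 °C.
Change = 3.2443 − 2.7027 = 0.54 °C.

0.54 °C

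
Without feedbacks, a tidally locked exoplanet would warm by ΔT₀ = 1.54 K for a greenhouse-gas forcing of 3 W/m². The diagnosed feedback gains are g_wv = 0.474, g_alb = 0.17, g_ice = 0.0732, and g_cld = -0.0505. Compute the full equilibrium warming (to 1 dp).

4.6 K

Total gain g = 0.474 + 0.17 + 0.0732 − 0.0505 = 0.6667.
Amplification A = 1/(1 − 0.6667) = 3.
ΔT = 1.54 × 3 = 4.6 K.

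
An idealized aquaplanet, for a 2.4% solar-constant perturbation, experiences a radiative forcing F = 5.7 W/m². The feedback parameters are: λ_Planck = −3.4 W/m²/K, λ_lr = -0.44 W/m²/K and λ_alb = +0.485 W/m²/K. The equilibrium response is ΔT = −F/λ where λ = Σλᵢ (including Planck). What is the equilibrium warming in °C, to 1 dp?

Net feedback parameter λ = (−3.4) + (-0.44) + (+0.485) = -3.355 W/m²/K.
ΔT = −F/λ = −5.7/(-3.355) = 1.7 °C.

1.7 °C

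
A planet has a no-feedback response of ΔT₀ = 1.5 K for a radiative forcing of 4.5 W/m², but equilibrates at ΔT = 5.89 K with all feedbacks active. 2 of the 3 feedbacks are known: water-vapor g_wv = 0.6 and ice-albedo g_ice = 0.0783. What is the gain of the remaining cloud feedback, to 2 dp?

Amplification A = ΔT/ΔT₀ = 5.89/1.5 = 3.927.
Total gain g = 1 − 1/A = 1 − 1/3.927 = 0.7454.
Known gains sum to 0.6 + 0.0783 = 0.6783.
g_cld = 0.7454 − 0.6783 = 0.07.

0.07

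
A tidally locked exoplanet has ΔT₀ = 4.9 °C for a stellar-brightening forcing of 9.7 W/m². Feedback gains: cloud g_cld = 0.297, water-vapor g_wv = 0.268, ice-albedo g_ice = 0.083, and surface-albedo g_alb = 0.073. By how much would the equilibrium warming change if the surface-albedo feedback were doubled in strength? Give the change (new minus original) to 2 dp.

6.22 °C

Original: g = 0.721, ΔT = 4.9/(1−0.721) = 17.5627 °C.
With doubled surface-albedo: g' = 0.794, ΔT' = 4.9/(1−0.794) = 23.7864 °C.
Change = 23.7864 − 17.5627 = 6.22 °C.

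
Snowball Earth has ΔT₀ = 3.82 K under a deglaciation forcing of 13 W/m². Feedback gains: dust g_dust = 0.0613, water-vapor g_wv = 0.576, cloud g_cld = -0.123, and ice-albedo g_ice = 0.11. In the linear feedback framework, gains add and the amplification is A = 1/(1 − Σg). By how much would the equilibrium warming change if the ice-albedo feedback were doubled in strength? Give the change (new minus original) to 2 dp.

Original: g = 0.6243, ΔT = 3.82/(1−0.6243) = 10.1677 K.
With doubled ice-albedo: g' = 0.7343, ΔT' = 3.82/(1−0.7343) = 14.3771 K.
Change = 14.3771 − 10.1677 = 4.21 K.

4.21 K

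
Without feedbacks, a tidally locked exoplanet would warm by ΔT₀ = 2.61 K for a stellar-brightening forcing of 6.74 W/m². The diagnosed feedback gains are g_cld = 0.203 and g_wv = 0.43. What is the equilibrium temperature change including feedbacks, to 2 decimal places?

Total gain g = 0.203 + 0.43 = 0.633.
Amplification A = 1/(1 − 0.633) = 2.725.
ΔT = 2.61 × 2.725 = 7.11 K.

7.11 K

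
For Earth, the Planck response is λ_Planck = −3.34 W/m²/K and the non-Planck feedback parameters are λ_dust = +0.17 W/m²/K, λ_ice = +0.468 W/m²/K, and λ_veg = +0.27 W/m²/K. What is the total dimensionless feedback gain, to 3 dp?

Convert to gains: g_dust = 0.17/3.34 = 0.0509; g_ice = 0.468/3.34 = 0.1401; g_veg = 0.27/3.34 = 0.08084.
Total gain g = 0.27184.

0.272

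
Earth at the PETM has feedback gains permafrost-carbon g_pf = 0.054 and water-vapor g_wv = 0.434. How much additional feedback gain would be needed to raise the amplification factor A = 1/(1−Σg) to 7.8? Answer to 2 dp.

0.38

Current total gain = 0.488.
Target gain for A = 7.8: g* = 1 − 1/7.8 = 0.8718.
Additional gain needed = 0.8718 − 0.488 = 0.38.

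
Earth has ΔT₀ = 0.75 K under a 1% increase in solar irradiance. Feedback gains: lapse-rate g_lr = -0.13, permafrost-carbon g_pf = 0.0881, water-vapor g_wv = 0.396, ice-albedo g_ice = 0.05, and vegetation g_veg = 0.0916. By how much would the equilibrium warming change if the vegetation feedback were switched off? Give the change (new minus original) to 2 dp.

-0.23 K

Original: g = 0.4957, ΔT = 0.75/(1−0.4957) = 1.4872 K.
Without vegetation: g' = 0.4041, ΔT' = 0.75/(1−0.4041) = 1.2586 K.
Change = 1.2586 − 1.4872 = -0.23 K.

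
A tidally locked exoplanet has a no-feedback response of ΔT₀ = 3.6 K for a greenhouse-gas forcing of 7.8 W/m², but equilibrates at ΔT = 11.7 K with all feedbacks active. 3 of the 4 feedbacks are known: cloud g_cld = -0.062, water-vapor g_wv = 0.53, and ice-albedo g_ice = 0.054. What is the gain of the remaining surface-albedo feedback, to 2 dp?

0.17

Amplification A = ΔT/ΔT₀ = 11.7/3.6 = 3.25.
Total gain g = 1 − 1/A = 1 − 1/3.25 = 0.6923.
Known gains sum to -0.062 + 0.53 + 0.054 = 0.522.
g_alb = 0.6923 − 0.522 = 0.17.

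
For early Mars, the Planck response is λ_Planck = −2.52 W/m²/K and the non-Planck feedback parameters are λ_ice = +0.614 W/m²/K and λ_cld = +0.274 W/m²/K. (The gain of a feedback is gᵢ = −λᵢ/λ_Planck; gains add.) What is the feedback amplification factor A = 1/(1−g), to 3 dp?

Convert to gains: g_ice = 0.614/2.52 = 0.2437; g_cld = 0.274/2.52 = 0.1087.
Total gain g = 0.3524.
A = 1/(1 − 0.3524) = 1.544.

1.544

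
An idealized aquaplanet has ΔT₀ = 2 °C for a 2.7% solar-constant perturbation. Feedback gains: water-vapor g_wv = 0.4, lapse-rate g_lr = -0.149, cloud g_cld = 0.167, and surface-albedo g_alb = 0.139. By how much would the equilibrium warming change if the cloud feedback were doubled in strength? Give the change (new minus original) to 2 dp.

2.73 °C

Original: g = 0.557, ΔT = 2/(1−0.557) = 4.5147 °C.
With doubled cloud: g' = 0.724, ΔT' = 2/(1−0.724) = 7.2464 °C.
Change = 7.2464 − 4.5147 = 2.73 °C.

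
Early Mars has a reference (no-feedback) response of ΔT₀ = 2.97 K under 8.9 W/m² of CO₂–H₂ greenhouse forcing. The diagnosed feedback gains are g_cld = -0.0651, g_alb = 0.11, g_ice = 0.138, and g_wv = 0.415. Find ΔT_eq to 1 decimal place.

7.4 K

Total gain g = -0.0651 + 0.11 + 0.138 + 0.415 = 0.5979.
Amplification A = 1/(1 − 0.5979) = 2.487.
ΔT = 2.97 × 2.487 = 7.4 K.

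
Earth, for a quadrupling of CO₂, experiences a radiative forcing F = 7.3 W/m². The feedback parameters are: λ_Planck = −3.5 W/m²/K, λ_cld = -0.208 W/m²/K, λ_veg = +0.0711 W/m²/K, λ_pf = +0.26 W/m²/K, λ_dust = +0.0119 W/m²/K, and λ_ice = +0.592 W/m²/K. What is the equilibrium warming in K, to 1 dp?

2.6 K

Net feedback parameter λ = (−3.5) + (-0.208) + (+0.0711) + (+0.26) + (+0.0119) + (+0.592) = -2.773 W/m²/K.
ΔT = −F/λ = −7.3/(-2.773) = 2.6 K.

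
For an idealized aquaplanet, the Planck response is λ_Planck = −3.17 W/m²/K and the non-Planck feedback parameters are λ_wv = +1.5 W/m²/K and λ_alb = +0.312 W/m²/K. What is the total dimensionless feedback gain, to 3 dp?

Convert to gains: g_wv = 1.5/3.17 = 0.4732; g_alb = 0.312/3.17 = 0.09842.
Total gain g = 0.57162.

0.572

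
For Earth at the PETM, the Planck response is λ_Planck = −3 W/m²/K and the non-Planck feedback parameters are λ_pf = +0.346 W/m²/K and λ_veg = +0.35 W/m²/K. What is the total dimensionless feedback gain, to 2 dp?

0.23

Convert to gains: g_pf = 0.346/3 = 0.1153; g_veg = 0.35/3 = 0.1167.
Total gain g = 0.232.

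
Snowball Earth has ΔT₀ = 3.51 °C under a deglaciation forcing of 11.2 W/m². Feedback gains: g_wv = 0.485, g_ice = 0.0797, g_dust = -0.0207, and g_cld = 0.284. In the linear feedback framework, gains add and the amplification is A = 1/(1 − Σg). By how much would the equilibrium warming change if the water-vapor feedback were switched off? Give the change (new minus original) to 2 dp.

Original: g = 0.828, ΔT = 3.51/(1−0.828) = 20.4070 °C.
Without water-vapor: g' = 0.343, ΔT' = 3.51/(1−0.343) = 5.3425 °C.
Change = 5.3425 − 20.4070 = -15.06 °C.

-15.06 °C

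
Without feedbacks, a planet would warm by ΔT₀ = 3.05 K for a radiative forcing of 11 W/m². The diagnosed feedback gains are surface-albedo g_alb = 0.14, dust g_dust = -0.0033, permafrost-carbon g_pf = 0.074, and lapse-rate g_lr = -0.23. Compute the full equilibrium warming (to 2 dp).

2.99 K

Total gain g = 0.14 − 0.0033 + 0.074 − 0.23 = -0.0193.
Amplification A = 1/(1 + 0.0193) = 0.9811.
ΔT = 3.05 × 0.9811 = 2.99 K.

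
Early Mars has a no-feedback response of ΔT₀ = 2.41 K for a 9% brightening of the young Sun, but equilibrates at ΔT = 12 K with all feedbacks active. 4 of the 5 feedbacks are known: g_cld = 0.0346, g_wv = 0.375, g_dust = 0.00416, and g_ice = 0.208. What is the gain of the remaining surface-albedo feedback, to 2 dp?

0.18

Amplification A = ΔT/ΔT₀ = 12/2.41 = 4.979.
Total gain g = 1 − 1/A = 1 − 1/4.979 = 0.7992.
Known gains sum to 0.0346 + 0.375 + 0.00416 + 0.208 = 0.62176.
g_alb = 0.7992 − 0.62176 = 0.18.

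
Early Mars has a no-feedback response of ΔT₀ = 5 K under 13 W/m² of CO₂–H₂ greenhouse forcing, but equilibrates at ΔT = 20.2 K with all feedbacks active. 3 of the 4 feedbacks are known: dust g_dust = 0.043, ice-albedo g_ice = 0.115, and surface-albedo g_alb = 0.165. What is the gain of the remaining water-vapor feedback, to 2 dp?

Amplification A = ΔT/ΔT₀ = 20.2/5 = 4.04.
Total gain g = 1 − 1/A = 1 − 1/4.04 = 0.7525.
Known gains sum to 0.043 + 0.115 + 0.165 = 0.323.
g_wv = 0.7525 − 0.323 = 0.43.

0.43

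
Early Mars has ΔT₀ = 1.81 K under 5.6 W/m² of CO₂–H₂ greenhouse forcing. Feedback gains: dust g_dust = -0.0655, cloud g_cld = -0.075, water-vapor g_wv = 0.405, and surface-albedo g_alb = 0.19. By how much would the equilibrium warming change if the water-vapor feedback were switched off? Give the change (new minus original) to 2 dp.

-1.41 K

Original: g = 0.4545, ΔT = 1.81/(1−0.4545) = 3.3181 K.
Without water-vapor: g' = 0.0495, ΔT' = 1.81/(1−0.0495) = 1.9043 K.
Change = 1.9043 − 3.3181 = -1.41 K.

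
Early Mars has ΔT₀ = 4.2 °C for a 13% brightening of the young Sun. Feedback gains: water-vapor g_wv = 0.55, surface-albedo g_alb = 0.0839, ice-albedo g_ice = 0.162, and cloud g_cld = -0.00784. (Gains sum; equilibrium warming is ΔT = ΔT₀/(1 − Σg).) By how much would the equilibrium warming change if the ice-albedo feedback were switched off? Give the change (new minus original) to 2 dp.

Original: g = 0.78806, ΔT = 4.2/(1−0.78806) = 19.8169 °C.
Without ice-albedo: g' = 0.62606, ΔT' = 4.2/(1−0.62606) = 11.2317 °C.
Change = 11.2317 − 19.8169 = -8.59 °C.

-8.59 °C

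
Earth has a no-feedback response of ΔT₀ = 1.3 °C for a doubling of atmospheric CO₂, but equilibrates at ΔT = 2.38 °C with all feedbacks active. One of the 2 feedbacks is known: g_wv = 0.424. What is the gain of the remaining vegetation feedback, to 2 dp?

0.03

Amplification A = ΔT/ΔT₀ = 2.38/1.3 = 1.831.
Total gain g = 1 − 1/A = 1 − 1/1.831 = 0.4539.
The known gain is 0.424.
g_veg = 0.4539 − 0.424 = 0.03.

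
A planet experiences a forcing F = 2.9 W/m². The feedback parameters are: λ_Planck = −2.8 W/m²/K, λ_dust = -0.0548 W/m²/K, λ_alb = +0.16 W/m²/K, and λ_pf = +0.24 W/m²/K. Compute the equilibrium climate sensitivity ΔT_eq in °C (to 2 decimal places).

Net feedback parameter λ = (−2.8) + (-0.0548) + (+0.16) + (+0.24) = -2.4548 W/m²/K.
ΔT = −F/λ = −2.9/(-2.4548) = 1.18 °C.

1.18 °C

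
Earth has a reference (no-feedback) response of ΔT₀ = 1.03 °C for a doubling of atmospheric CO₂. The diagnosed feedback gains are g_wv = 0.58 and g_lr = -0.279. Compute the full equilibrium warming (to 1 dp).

Total gain g = 0.58 − 0.279 = 0.301.
Amplification A = 1/(1 − 0.301) = 1.431.
ΔT = 1.03 × 1.431 = 1.5 °C.

1.5 °C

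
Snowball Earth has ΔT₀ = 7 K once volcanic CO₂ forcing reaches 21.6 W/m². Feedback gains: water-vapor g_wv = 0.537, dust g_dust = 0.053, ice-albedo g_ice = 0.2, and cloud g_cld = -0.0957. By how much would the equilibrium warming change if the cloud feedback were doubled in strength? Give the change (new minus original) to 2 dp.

Original: g = 0.6943, ΔT = 7/(1−0.6943) = 22.8983 K.
With doubled cloud: g' = 0.5986, ΔT' = 7/(1−0.5986) = 17.4390 K.
Change = 17.4390 − 22.8983 = -5.46 K.

-5.46 K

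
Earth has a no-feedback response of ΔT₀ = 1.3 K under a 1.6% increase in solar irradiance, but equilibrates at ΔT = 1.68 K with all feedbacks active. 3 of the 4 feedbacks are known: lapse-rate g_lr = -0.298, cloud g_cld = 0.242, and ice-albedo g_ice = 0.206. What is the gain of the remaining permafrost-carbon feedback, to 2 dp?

Amplification A = ΔT/ΔT₀ = 1.68/1.3 = 1.292.
Total gain g = 1 − 1/A = 1 − 1/1.292 = 0.226.
Known gains sum to -0.298 + 0.242 + 0.206 = 0.15.
g_pf = 0.226 − 0.15 = 0.08.

0.08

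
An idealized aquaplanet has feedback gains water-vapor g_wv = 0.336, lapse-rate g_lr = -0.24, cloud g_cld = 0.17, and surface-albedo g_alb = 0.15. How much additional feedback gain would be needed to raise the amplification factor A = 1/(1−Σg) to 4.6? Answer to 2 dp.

Current total gain = 0.416.
Target gain for A = 4.6: g* = 1 − 1/4.6 = 0.7826.
Additional gain needed = 0.7826 − 0.416 = 0.37.

0.37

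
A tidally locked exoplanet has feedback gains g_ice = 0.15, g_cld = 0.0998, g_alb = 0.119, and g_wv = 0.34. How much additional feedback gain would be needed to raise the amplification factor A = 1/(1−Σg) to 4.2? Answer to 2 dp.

Current total gain = 0.7088.
Target gain for A = 4.2: g* = 1 − 1/4.2 = 0.7619.
Additional gain needed = 0.7619 − 0.7088 = 0.05.

0.05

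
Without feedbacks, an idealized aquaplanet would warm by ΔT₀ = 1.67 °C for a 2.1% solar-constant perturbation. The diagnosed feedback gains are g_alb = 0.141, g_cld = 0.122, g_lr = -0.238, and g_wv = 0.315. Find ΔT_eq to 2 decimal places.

Total gain g = 0.141 + 0.122 − 0.238 + 0.315 = 0.34.
Amplification A = 1/(1 − 0.34) = 1.515.
ΔT = 1.67 × 1.515 = 2.53 °C.

2.53 °C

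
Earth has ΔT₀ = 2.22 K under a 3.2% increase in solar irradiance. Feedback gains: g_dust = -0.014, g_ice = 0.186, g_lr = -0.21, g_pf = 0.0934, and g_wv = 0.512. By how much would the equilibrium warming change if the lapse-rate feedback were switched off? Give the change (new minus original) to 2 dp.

Original: g = 0.5674, ΔT = 2.22/(1−0.5674) = 5.1318 K.
Without lapse-rate: g' = 0.7774, ΔT' = 2.22/(1−0.7774) = 9.9730 K.
Change = 9.9730 − 5.1318 = 4.84 K.

4.84 K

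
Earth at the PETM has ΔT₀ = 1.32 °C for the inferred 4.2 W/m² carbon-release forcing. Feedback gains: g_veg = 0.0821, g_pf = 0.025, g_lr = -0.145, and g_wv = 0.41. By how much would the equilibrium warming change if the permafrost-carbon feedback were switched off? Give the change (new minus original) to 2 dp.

Original: g = 0.3721, ΔT = 1.32/(1−0.3721) = 2.1022 °C.
Without permafrost-carbon: g' = 0.3471, ΔT' = 1.32/(1−0.3471) = 2.0217 °C.
Change = 2.0217 − 2.1022 = -0.08 °C.

-0.08 °C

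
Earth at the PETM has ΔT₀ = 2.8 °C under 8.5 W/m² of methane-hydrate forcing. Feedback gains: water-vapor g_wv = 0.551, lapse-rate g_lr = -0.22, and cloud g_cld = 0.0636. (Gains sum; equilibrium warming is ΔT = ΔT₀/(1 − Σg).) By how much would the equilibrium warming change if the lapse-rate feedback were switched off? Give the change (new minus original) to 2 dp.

Original: g = 0.3946, ΔT = 2.8/(1−0.3946) = 4.6250 °C.
Without lapse-rate: g' = 0.6146, ΔT' = 2.8/(1−0.6146) = 7.2652 °C.
Change = 7.2652 − 4.6250 = 2.64 °C.

2.64 °C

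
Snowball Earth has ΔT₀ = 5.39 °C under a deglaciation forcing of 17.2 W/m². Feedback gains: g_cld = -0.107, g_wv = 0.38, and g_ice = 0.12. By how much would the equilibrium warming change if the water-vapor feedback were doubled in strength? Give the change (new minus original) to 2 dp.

Original: g = 0.393, ΔT = 5.39/(1−0.393) = 8.8797 °C.
With doubled water-vapor: g' = 0.773, ΔT' = 5.39/(1−0.773) = 23.7445 °C.
Change = 23.7445 − 8.8797 = 14.86 °C.

14.86 °C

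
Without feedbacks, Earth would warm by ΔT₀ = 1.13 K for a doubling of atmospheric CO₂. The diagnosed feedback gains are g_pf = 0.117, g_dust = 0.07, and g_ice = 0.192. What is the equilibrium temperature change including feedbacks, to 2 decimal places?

Total gain g = 0.117 + 0.07 + 0.192 = 0.379.
Amplification A = 1/(1 − 0.379) = 1.61.
ΔT = 1.13 × 1.61 = 1.82 K.

1.82 K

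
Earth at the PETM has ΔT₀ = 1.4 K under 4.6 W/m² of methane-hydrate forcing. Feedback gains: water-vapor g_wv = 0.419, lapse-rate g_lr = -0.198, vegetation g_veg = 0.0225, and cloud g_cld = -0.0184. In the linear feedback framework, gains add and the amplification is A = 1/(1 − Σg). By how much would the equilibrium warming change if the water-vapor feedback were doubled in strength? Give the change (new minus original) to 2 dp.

Original: g = 0.2251, ΔT = 1.4/(1−0.2251) = 1.8067 K.
With doubled water-vapor: g' = 0.6441, ΔT' = 1.4/(1−0.6441) = 3.9337 K.
Change = 3.9337 − 1.8067 = 2.13 K.

2.13 K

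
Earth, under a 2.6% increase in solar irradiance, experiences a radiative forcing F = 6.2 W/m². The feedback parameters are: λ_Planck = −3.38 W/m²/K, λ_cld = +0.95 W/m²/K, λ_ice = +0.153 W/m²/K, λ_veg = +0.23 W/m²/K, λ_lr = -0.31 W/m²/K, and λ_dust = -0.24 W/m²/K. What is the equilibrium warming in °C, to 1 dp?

Net feedback parameter λ = (−3.38) + (+0.95) + (+0.153) + (+0.23) + (-0.31) + (-0.24) = -2.597 W/m²/K.
ΔT = −F/λ = −6.2/(-2.597) = 2.4 °C.

2.4 °C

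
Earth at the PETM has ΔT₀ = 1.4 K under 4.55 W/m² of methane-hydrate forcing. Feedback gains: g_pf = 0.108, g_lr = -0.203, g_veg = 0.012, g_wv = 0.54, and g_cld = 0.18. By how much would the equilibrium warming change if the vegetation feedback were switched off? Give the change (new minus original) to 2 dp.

Original: g = 0.637, ΔT = 1.4/(1−0.637) = 3.8567 K.
Without vegetation: g' = 0.625, ΔT' = 1.4/(1−0.625) = 3.7333 K.
Change = 3.7333 − 3.8567 = -0.12 K.

-0.12 K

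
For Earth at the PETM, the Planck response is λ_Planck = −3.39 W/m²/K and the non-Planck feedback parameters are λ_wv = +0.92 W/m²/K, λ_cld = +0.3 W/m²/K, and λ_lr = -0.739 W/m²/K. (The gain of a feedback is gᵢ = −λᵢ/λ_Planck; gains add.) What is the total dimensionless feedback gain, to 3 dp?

0.142

Convert to gains: g_wv = 0.92/3.39 = 0.2714; g_cld = 0.3/3.39 = 0.0885; g_lr = -0.739/3.39 = -0.218.
Total gain g = 0.1419.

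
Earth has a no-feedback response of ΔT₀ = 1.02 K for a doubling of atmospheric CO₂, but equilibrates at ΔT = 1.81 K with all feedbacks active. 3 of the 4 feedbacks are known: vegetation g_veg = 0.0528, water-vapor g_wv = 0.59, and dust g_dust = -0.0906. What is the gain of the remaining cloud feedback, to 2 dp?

Amplification A = ΔT/ΔT₀ = 1.81/1.02 = 1.775.
Total gain g = 1 − 1/A = 1 − 1/1.775 = 0.4366.
Known gains sum to 0.0528 + 0.59 − 0.0906 = 0.5522.
g_cld = 0.4366 − 0.5522 = -0.12.

-0.12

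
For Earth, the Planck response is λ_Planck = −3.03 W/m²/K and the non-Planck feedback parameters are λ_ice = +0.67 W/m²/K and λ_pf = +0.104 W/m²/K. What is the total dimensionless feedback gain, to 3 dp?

Convert to gains: g_ice = 0.67/3.03 = 0.2211; g_pf = 0.104/3.03 = 0.03432.
Total gain g = 0.25542.

0.255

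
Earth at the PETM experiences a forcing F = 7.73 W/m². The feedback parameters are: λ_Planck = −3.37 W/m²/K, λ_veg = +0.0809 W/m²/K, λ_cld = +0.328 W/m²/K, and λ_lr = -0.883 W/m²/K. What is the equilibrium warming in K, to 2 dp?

Net feedback parameter λ = (−3.37) + (+0.0809) + (+0.328) + (-0.883) = -3.8441 W/m²/K.
ΔT = −F/λ = −7.73/(-3.8441) = 2.01 K.

2.01 K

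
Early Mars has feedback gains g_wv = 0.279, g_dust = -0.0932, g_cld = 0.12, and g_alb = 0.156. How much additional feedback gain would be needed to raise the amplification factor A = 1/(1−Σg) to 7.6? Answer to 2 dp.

Current total gain = 0.4618.
Target gain for A = 7.6: g* = 1 − 1/7.6 = 0.8684.
Additional gain needed = 0.8684 − 0.4618 = 0.41.

0.41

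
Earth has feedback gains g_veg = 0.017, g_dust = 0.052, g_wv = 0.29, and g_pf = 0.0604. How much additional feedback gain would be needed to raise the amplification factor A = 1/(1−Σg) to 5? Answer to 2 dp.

Current total gain = 0.4194.
Target gain for A = 5: g* = 1 − 1/5 = 0.8.
Additional gain needed = 0.8 − 0.4194 = 0.38.

0.38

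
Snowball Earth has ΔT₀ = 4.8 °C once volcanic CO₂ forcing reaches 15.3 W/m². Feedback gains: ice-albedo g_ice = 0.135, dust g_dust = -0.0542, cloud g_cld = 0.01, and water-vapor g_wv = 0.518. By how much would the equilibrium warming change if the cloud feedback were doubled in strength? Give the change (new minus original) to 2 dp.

Original: g = 0.6088, ΔT = 4.8/(1−0.6088) = 12.2699 °C.
With doubled cloud: g' = 0.6188, ΔT' = 4.8/(1−0.6188) = 12.5918 °C.
Change = 12.5918 − 12.2699 = 0.32 °C.

0.32 °C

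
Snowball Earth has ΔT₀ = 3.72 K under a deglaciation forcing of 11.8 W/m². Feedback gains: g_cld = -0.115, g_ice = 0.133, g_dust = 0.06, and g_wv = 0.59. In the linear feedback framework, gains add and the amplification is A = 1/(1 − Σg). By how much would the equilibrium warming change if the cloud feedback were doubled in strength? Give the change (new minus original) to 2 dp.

-2.88 K

Original: g = 0.668, ΔT = 3.72/(1−0.668) = 11.2048 K.
With doubled cloud: g' = 0.553, ΔT' = 3.72/(1−0.553) = 8.3221 K.
Change = 8.3221 − 11.2048 = -2.88 K.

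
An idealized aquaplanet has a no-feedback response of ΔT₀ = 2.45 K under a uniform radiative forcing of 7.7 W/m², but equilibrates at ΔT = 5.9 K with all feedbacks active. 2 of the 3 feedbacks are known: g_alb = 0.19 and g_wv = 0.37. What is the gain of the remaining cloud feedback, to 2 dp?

Amplification A = ΔT/ΔT₀ = 5.9/2.45 = 2.408.
Total gain g = 1 − 1/A = 1 − 1/2.408 = 0.5847.
Known gains sum to 0.19 + 0.37 = 0.56.
g_cld = 0.5847 − 0.56 = 0.02.

0.02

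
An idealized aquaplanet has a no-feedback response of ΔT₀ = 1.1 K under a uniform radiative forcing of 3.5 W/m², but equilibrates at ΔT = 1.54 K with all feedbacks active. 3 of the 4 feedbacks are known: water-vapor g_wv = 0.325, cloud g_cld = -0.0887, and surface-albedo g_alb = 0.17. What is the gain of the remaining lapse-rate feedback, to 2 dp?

-0.12

Amplification A = ΔT/ΔT₀ = 1.54/1.1 = 1.4.
Total gain g = 1 − 1/A = 1 − 1/1.4 = 0.2857.
Known gains sum to 0.325 − 0.0887 + 0.17 = 0.4063.
g_lr = 0.2857 − 0.4063 = -0.12.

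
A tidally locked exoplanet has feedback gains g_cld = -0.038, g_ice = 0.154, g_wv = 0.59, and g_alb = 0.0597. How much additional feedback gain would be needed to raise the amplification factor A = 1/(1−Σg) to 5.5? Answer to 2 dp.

Current total gain = 0.7657.
Target gain for A = 5.5: g* = 1 − 1/5.5 = 0.8182.
Additional gain needed = 0.8182 − 0.7657 = 0.05.

0.05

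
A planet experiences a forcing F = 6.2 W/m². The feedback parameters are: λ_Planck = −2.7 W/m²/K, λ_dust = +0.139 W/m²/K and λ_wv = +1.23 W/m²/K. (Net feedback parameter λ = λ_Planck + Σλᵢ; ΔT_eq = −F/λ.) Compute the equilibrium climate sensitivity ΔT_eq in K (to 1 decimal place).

4.7 K

Net feedback parameter λ = (−2.7) + (+0.139) + (+1.23) = -1.331 W/m²/K.
ΔT = −F/λ = −6.2/(-1.331) = 4.7 K.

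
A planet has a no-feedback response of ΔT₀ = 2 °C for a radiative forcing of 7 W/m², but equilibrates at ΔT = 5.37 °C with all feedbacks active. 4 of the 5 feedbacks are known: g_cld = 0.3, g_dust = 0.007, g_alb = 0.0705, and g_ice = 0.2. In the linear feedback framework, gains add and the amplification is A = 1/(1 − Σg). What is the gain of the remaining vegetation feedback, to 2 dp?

0.05

Amplification A = ΔT/ΔT₀ = 5.37/2 = 2.685.
Total gain g = 1 − 1/A = 1 − 1/2.685 = 0.6276.
Known gains sum to 0.3 + 0.007 + 0.0705 + 0.2 = 0.5775.
g_veg = 0.6276 − 0.5775 = 0.05.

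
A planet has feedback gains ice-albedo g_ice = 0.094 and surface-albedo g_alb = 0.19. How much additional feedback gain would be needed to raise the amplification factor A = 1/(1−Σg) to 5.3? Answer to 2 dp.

0.53

Current total gain = 0.284.
Target gain for A = 5.3: g* = 1 − 1/5.3 = 0.8113.
Additional gain needed = 0.8113 − 0.284 = 0.53.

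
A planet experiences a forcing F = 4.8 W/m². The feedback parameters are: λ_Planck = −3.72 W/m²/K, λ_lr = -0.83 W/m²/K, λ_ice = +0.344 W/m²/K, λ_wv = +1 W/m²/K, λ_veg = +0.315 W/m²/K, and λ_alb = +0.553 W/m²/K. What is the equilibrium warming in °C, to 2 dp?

Net feedback parameter λ = (−3.72) + (-0.83) + (+0.344) + (+1) + (+0.315) + (+0.553) = -2.338 W/m²/K.
ΔT = −F/λ = −4.8/(-2.338) = 2.05 °C.

2.05 °C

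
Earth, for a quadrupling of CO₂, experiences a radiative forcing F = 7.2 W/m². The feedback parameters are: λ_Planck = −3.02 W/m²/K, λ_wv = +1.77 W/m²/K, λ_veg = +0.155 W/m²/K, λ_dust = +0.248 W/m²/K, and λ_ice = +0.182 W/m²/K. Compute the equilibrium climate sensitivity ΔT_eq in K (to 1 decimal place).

10.8 K

Net feedback parameter λ = (−3.02) + (+1.77) + (+0.155) + (+0.248) + (+0.182) = -0.665 W/m²/K.
ΔT = −F/λ = −7.2/(-0.665) = 10.8 K.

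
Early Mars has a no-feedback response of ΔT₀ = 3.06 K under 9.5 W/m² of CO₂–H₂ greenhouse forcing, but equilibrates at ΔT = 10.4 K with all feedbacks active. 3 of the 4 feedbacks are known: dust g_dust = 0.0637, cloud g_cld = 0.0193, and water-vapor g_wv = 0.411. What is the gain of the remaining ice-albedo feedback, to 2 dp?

0.21

Amplification A = ΔT/ΔT₀ = 10.4/3.06 = 3.399.
Total gain g = 1 − 1/A = 1 − 1/3.399 = 0.7058.
Known gains sum to 0.0637 + 0.0193 + 0.411 = 0.494.
g_ice = 0.7058 − 0.494 = 0.21.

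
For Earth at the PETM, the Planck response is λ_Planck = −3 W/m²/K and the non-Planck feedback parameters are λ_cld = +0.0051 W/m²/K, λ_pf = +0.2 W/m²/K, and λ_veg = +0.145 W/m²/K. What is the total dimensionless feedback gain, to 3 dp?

Convert to gains: g_cld = 0.0051/3 = 0.0017; g_pf = 0.2/3 = 0.06667; g_veg = 0.145/3 = 0.04833.
Total gain g = 0.1167.

0.117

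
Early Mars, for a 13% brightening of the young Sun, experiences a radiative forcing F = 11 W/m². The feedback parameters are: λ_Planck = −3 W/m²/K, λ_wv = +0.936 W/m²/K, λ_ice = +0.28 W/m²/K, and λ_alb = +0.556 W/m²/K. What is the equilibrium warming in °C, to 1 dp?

9.0 °C

Net feedback parameter λ = (−3) + (+0.936) + (+0.28) + (+0.556) = -1.228 W/m²/K.
ΔT = −F/λ = −11/(-1.228) = 9.0 °C.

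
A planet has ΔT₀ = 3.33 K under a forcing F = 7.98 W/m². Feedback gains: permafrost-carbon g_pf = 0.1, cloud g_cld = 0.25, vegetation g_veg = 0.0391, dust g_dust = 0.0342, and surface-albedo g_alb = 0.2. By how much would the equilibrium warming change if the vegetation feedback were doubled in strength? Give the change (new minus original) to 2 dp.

1.02 K

Original: g = 0.6233, ΔT = 3.33/(1−0.6233) = 8.8399 K.
With doubled vegetation: g' = 0.6624, ΔT' = 3.33/(1−0.6624) = 9.8637 K.
Change = 9.8637 − 8.8399 = 1.02 K.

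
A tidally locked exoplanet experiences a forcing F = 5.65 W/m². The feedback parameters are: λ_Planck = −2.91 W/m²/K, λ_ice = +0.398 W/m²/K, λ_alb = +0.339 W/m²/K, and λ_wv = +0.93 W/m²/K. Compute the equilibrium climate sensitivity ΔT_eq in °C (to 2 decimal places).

4.55 °C

Net feedback parameter λ = (−2.91) + (+0.398) + (+0.339) + (+0.93) = -1.243 W/m²/K.
ΔT = −F/λ = −5.65/(-1.243) = 4.55 °C.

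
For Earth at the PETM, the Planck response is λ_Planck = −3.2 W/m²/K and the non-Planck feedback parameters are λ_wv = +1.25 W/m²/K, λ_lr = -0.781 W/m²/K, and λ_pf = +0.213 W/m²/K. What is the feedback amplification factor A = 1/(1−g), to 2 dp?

Convert to gains: g_wv = 1.25/3.2 = 0.3906; g_lr = -0.781/3.2 = -0.2441; g_pf = 0.213/3.2 = 0.06656.
Total gain g = 0.21306.
A = 1/(1 − 0.21306) = 1.27.

1.27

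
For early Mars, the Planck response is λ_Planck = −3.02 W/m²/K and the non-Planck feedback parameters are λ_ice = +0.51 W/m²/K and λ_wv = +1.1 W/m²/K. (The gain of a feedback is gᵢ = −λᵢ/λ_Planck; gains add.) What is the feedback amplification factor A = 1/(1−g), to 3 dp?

2.142

Convert to gains: g_ice = 0.51/3.02 = 0.1689; g_wv = 1.1/3.02 = 0.3642.
Total gain g = 0.5331.
A = 1/(1 − 0.5331) = 2.142.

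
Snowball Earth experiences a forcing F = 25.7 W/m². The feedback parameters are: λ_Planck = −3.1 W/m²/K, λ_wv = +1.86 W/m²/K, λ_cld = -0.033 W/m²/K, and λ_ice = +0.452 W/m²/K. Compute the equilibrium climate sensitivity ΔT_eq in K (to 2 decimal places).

31.30 K

Net feedback parameter λ = (−3.1) + (+1.86) + (-0.033) + (+0.452) = -0.821 W/m²/K.
ΔT = −F/λ = −25.7/(-0.821) = 31.30 K.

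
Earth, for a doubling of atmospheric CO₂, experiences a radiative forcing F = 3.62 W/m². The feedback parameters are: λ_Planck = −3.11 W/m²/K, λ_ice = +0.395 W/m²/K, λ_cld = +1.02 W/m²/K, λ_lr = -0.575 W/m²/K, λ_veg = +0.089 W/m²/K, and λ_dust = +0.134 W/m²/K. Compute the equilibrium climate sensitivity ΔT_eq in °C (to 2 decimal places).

1.77 °C

Net feedback parameter λ = (−3.11) + (+0.395) + (+1.02) + (-0.575) + (+0.089) + (+0.134) = -2.047 W/m²/K.
ΔT = −F/λ = −3.62/(-2.047) = 1.77 °C.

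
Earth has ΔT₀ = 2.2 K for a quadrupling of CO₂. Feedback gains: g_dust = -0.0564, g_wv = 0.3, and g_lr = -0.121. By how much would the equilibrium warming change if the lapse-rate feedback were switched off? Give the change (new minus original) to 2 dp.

Original: g = 0.1226, ΔT = 2.2/(1−0.1226) = 2.5074 K.
Without lapse-rate: g' = 0.2436, ΔT' = 2.2/(1−0.2436) = 2.9085 K.
Change = 2.9085 − 2.5074 = 0.40 K.

0.40 K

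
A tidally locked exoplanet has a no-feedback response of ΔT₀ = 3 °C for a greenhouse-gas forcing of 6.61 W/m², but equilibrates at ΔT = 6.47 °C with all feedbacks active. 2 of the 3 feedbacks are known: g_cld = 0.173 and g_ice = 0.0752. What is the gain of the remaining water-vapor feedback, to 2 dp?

0.29

Amplification A = ΔT/ΔT₀ = 6.47/3 = 2.157.
Total gain g = 1 − 1/A = 1 − 1/2.157 = 0.5364.
Known gains sum to 0.173 + 0.0752 = 0.2482.
g_wv = 0.5364 − 0.2482 = 0.29.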